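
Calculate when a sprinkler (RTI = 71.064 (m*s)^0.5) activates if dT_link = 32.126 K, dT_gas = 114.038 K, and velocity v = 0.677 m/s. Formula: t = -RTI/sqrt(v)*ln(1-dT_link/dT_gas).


dT_link/dT_gas = 0.28171
ln(1 - 0.28171) = -0.33089
t = -71.064 / sqrt(0.677) * -0.33089 = 28.578 s

28.578 s


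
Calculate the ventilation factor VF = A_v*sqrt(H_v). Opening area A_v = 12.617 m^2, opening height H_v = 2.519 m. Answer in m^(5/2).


sqrt(H_v) = 1.5871
VF = 12.617 * 1.5871 = 20.025 m^(5/2)

20.025 m^(5/2)


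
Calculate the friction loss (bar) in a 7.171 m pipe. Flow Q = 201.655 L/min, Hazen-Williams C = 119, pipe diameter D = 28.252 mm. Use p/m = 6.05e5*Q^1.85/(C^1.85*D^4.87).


Q^1.85 = 18345
C^1.85 = 6914.5
D^4.87 = 1.1658e+07
p/m = 0.13769 bar/m
p_total = 0.13769 * 7.171 = 0.98739 bar

0.98739 bar


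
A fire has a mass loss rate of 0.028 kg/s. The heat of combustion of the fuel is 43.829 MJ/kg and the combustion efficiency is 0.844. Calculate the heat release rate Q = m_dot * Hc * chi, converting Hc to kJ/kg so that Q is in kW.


Hc = 43.829 MJ/kg = 43.829 * 1000 kJ/kg = 43829 kJ/kg
Q = 0.028 kg/s * 43829 kJ/kg * 0.844 = 1035.8 kW

1035.8 kW


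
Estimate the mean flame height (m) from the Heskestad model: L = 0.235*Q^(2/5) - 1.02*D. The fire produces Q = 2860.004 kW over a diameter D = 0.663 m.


Q^(2/5) = 24.129
0.235 * Q^(2/5) = 5.6704
1.02 * D = 0.67626
L = 4.9942 m

4.9942 m


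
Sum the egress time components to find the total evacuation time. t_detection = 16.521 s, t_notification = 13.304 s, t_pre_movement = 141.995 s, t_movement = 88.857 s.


Total = 16.521 + 13.304 + 141.995 + 88.857 = 260.677 s

260.677 s


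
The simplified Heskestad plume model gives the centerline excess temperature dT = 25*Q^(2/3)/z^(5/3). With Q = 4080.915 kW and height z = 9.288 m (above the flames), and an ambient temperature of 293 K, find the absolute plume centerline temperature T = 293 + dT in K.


Q^(2/3) = 255.37
z^(5/3) = 41.040
dT = 25 * 255.37 / 41.040 = 155.56 K
T = 293 + 155.56 = 448.56 K

448.56 K


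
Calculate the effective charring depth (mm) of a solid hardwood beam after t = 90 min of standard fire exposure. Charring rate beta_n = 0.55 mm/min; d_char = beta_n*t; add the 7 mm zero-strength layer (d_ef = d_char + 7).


d_char = 0.55 * 90 = 49.5 mm
d_ef = 49.5 + 1.0*7 = 56.5 mm

56.5 mm


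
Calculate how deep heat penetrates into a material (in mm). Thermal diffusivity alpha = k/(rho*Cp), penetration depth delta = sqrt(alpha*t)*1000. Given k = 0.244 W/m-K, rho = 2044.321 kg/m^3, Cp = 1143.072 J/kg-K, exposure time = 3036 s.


alpha = 0.244 / (2044.321 * 1143.072) = 1.0442e-07 m^2/s
alpha * t = 0.00031701
delta = sqrt(0.00031701) * 1000 = 17.805 mm

17.805 mm


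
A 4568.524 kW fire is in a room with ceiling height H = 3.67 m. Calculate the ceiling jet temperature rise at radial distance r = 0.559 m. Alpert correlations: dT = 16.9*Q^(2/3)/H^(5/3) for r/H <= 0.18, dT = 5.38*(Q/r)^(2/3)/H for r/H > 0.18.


r/H = 0.559 / 3.67 = 0.15232
r/H <= 0.18, so dT = 16.9*Q^(2/3)/H^(5/3)
Q^(2/3) = 275.33
H^(5/3) = 8.7319
dT = 16.9 * 275.33 / 8.7319 = 532.88 K

532.88 K


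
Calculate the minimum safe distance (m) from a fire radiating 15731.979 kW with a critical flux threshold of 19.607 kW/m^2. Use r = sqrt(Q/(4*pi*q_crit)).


4*pi*q_crit = 246.39
Q/(4*pi*q_crit) = 63.850
r = sqrt(63.850) = 7.9906 m

7.9906 m


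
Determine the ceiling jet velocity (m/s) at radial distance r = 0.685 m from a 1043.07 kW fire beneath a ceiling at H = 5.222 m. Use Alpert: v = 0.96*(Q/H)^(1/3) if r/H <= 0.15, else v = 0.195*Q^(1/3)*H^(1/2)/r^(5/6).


r/H = 0.685 / 5.222 = 0.13118
r/H <= 0.15, so v = 0.96*(Q/H)^(1/3)
Q/H = 199.75
(Q/H)^(1/3) = 5.8456
v = 0.96 * 5.8456 = 5.6117 m/s

5.6117 m/s


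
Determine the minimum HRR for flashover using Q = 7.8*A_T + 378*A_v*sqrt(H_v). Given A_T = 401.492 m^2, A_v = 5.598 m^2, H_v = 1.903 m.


7.8*A_T = 3131.6
sqrt(H_v) = 1.3795
378*A_v*sqrt(H_v) = 2919.1
Q = 3131.6 + 2919.1 = 6050.7 kW

6050.7 kW


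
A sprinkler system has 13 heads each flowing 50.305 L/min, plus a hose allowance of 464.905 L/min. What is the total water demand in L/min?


Sprinkler demand = 13 * 50.305 = 653.965 L/min
Total = 653.965 + 464.905 = 1118.87 L/min

1118.87 L/min


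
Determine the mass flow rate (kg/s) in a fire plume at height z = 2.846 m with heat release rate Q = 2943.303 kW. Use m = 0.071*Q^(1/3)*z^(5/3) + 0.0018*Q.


Q^(1/3) = 14.331
z^(5/3) = 5.7156
First term = 0.071 * 14.331 * 5.7156 = 5.8156
Second term = 0.0018 * 2943.303 = 5.2979
m = 11.114 kg/s

11.114 kg/s


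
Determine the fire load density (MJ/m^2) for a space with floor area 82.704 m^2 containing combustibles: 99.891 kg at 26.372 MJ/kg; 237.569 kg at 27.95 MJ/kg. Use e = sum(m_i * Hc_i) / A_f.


Total energy = 99.891*26.372 + 237.569*27.95
= 2634.325 + 6640.054
= 9274.379 MJ
e = 9274.379 / 82.704 = 112.14 MJ/m^2

112.14 MJ/m^2


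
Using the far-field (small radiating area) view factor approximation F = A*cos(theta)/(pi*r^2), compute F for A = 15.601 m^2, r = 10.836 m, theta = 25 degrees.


cos(25 deg) = 0.90631
pi*r^2 = 368.88
F = 15.601 * 0.90631 / 368.88 = 0.038330

0.038330


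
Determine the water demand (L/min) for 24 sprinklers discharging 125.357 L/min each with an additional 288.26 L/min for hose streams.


Sprinkler demand = 24 * 125.357 = 3008.568 L/min
Total = 3008.568 + 288.26 = 3296.828 L/min

3296.828 L/min


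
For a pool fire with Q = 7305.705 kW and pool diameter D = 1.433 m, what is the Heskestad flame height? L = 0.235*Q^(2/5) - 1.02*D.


Q^(2/5) = 35.113
0.235 * Q^(2/5) = 8.2515
1.02 * D = 1.4617
L = 6.7898 m

6.7898 m


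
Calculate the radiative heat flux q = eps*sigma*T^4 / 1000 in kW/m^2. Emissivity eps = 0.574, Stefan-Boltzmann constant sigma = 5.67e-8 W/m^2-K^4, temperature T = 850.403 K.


T^4 = 5.2300e+11
q = 0.574 * 5.67e-8 * 5.2300e+11 / 1000 = 17.021 kW/m^2

17.021 kW/m^2


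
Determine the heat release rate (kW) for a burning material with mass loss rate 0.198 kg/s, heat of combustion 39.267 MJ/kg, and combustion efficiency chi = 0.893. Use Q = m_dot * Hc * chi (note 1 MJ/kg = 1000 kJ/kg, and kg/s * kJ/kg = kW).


Hc = 39.267 MJ/kg = 39.267 * 1000 kJ/kg = 39267 kJ/kg
Q = 0.198 kg/s * 39267 kJ/kg * 0.893 = 6943.0 kW

6943.0 kW


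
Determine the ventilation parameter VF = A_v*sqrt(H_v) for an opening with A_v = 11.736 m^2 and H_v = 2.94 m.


sqrt(H_v) = 1.7146
VF = 11.736 * 1.7146 = 20.123 m^(5/2)

20.123 m^(5/2)


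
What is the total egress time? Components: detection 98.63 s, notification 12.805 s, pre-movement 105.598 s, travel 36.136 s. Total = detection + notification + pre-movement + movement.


Total = 98.63 + 12.805 + 105.598 + 36.136 = 253.169 s

253.169 s


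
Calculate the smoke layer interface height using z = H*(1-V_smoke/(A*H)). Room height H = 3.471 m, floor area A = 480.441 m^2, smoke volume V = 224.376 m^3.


V/(A*H) = 0.13455
1 - 0.13455 = 0.86545
z = 3.471 * 0.86545 = 3.0040 m

3.0040 m


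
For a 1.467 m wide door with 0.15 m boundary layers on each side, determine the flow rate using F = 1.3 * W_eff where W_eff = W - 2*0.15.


W_eff = 1.467 - 0.30 = 1.167 m
F = 1.3 * 1.167 = 1.5171 persons/s

1.5171 persons/s


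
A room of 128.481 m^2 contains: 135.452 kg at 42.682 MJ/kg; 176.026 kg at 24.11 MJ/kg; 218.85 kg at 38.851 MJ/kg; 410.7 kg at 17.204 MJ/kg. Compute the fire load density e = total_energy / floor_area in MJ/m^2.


Total energy = 135.452*42.682 + 176.026*24.11 + 218.85*38.851 + 410.7*17.204
= 5781.362 + 4243.987 + 8502.541 + 7065.683
= 25593.57 MJ
e = 25593.57 / 128.481 = 199.20 MJ/m^2

199.20 MJ/m^2


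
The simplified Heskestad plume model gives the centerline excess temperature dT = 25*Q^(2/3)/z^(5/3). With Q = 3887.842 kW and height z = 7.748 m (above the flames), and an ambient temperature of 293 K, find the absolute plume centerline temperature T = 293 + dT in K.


Q^(2/3) = 247.25
z^(5/3) = 30.338
dT = 25 * 247.25 / 30.338 = 203.75 K
T = 293 + 203.75 = 496.75 K

496.75 K


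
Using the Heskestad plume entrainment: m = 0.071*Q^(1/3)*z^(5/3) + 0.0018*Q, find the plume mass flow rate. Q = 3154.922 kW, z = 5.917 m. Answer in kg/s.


Q^(1/3) = 14.667
z^(5/3) = 19.357
First term = 0.071 * 14.667 * 19.357 = 20.157
Second term = 0.0018 * 3154.922 = 5.6789
m = 25.836 kg/s

25.836 kg/s


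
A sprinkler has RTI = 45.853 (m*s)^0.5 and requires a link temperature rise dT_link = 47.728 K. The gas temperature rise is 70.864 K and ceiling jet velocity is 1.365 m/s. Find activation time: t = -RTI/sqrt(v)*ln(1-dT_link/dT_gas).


dT_link/dT_gas = 0.67352
ln(1 - 0.67352) = -1.1194
t = -45.853 / sqrt(1.365) * -1.1194 = 43.932 s

43.932 s


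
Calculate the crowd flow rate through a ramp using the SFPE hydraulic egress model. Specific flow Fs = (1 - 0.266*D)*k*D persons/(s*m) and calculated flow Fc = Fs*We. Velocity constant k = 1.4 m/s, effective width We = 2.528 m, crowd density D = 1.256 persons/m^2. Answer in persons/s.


1 - 0.266*D = 1 - 0.266*1.256 = 0.66590
Fs = 0.66590 * 1.4 * 1.256 = 1.1709 persons/(s*m)
Fc = 1.1709 * 2.528 = 2.9601 persons/s

2.9601 persons/s


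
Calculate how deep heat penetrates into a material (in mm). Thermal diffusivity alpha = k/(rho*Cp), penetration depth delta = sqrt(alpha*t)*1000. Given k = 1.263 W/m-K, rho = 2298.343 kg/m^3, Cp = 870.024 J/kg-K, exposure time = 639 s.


alpha = 1.263 / (2298.343 * 870.024) = 6.3162e-07 m^2/s
alpha * t = 0.00040361
delta = sqrt(0.00040361) * 1000 = 20.090 mm

20.090 mm


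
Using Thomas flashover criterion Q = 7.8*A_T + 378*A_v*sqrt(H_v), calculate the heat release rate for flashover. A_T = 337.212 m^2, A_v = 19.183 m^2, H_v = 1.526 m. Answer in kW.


7.8*A_T = 2630.3
sqrt(H_v) = 1.2353
378*A_v*sqrt(H_v) = 8957.5
Q = 2630.3 + 8957.5 = 11588 kW

11588 kW


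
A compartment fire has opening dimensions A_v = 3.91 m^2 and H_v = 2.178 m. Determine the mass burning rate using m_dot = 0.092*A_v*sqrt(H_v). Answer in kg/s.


sqrt(H_v) = 1.4758
m_dot = 0.092 * 3.91 * 1.4758 = 0.53088 kg/s

0.53088 kg/s


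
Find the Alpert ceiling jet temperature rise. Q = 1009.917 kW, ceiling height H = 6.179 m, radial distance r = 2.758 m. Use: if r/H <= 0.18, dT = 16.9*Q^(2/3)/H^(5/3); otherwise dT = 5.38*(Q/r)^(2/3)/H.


r/H = 2.758 / 6.179 = 0.44635
r/H > 0.18, so dT = 5.38*(Q/r)^(2/3)/H
Q/r = 366.18
(Q/r)^(2/3) = 51.183
dT = 5.38 * 51.183 / 6.179 = 44.565 K

44.565 K


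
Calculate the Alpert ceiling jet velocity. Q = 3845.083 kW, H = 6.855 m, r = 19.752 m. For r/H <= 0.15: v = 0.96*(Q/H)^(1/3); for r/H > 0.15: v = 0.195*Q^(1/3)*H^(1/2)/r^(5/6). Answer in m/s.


r/H = 19.752 / 6.855 = 2.8814
r/H > 0.15, so v = 0.195*Q^(1/3)*H^(1/2)/r^(5/6)
Q^(1/3) = 15.666
H^(1/2) = 2.6182
r^(5/6) = 12.014
v = 0.195 * 15.666 * 2.6182 / 12.014 = 0.66578 m/s

0.66578 m/s


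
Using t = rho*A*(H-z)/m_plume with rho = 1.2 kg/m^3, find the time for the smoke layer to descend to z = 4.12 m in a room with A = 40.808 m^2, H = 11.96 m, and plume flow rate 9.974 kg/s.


H - z = 7.84 m
t = 1.2 * 40.808 * 7.84 / 9.974 = 38.492 s

38.492 s


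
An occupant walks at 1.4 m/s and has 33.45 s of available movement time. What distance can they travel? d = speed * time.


d = 1.4 * 33.45 = 46.83 m

46.83 m


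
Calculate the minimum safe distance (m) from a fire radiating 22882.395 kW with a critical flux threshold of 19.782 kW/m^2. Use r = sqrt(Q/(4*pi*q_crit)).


4*pi*q_crit = 248.59
Q/(4*pi*q_crit) = 92.049
r = sqrt(92.049) = 9.5942 m

9.5942 m


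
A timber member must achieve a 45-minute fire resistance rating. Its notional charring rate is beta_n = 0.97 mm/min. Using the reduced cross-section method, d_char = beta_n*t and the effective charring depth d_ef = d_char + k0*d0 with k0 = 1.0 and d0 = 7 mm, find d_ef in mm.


d_char = 0.97 * 45 = 43.65 mm
d_ef = 43.65 + 1.0*7 = 50.65 mm

50.65 mm


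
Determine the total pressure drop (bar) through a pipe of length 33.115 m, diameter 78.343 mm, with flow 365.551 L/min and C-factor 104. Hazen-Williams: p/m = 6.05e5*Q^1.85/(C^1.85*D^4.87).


Q^1.85 = 55138
C^1.85 = 5389.0
D^4.87 = 1.6741e+09
p/m = 0.0036976 bar/m
p_total = 0.0036976 * 33.115 = 0.12245 bar

0.12245 bar


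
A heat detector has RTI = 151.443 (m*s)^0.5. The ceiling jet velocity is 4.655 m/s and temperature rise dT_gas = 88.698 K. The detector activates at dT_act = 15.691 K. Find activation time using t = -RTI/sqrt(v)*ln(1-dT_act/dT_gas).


dT_act/dT_gas = 0.17690
ln(1 - 0.17690) = -0.19468
t = -151.443 / sqrt(4.655) * -0.19468 = 13.665 s

13.665 s


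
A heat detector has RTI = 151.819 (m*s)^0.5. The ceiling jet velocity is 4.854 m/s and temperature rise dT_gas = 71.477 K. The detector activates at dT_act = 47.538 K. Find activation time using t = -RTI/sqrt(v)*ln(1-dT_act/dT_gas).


dT_act/dT_gas = 0.66508
ln(1 - 0.66508) = -1.0939
t = -151.819 / sqrt(4.854) * -1.0939 = 75.377 s

75.377 s


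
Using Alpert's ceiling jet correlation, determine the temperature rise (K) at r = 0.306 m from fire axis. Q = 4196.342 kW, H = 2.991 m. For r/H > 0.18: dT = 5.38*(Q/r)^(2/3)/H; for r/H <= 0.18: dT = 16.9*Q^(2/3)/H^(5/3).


r/H = 0.306 / 2.991 = 0.10231
r/H <= 0.18, so dT = 16.9*Q^(2/3)/H^(5/3)
Q^(2/3) = 260.16
H^(5/3) = 6.2091
dT = 16.9 * 260.16 / 6.2091 = 708.12 K

708.12 K


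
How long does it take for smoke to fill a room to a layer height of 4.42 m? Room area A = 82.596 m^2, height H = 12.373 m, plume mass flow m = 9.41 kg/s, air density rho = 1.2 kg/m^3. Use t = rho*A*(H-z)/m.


H - z = 7.953 m
t = 1.2 * 82.596 * 7.953 / 9.41 = 83.769 s

83.769 s


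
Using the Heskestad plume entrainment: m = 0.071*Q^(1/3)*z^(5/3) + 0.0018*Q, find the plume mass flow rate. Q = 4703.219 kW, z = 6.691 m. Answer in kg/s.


Q^(1/3) = 16.755
z^(5/3) = 23.758
First term = 0.071 * 16.755 * 23.758 = 28.262
Second term = 0.0018 * 4703.219 = 8.4658
m = 36.728 kg/s

36.728 kg/s


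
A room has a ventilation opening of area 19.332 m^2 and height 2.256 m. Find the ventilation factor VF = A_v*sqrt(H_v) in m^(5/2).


sqrt(H_v) = 1.5020
VF = 19.332 * 1.5020 = 29.037 m^(5/2)

29.037 m^(5/2)


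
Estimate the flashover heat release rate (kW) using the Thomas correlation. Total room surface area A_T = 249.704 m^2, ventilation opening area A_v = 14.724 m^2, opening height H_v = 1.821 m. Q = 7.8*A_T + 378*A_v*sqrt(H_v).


7.8*A_T = 1947.7
sqrt(H_v) = 1.3494
378*A_v*sqrt(H_v) = 7510.6
Q = 1947.7 + 7510.6 = 9458.3 kW

9458.3 kW


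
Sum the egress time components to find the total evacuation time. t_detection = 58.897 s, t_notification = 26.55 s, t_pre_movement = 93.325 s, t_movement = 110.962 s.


Total = 58.897 + 26.55 + 93.325 + 110.962 = 289.734 s

289.734 s


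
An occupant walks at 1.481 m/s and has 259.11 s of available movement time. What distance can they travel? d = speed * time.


d = 1.481 * 259.11 = 383.74 m

383.74 m


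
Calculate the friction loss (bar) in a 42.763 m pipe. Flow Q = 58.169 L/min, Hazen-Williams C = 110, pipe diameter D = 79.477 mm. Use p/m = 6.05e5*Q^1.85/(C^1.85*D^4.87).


Q^1.85 = 1839.4
C^1.85 = 5978.3
D^4.87 = 1.7955e+09
p/m = 0.00010368 bar/m
p_total = 0.00010368 * 42.763 = 0.0044335 bar

0.0044335 bar


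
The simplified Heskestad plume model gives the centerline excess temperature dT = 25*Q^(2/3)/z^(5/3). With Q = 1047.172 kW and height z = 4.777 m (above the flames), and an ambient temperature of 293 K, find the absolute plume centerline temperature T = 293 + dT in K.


Q^(2/3) = 103.12
z^(5/3) = 13.550
dT = 25 * 103.12 / 13.550 = 190.27 K
T = 293 + 190.27 = 483.27 K

483.27 K


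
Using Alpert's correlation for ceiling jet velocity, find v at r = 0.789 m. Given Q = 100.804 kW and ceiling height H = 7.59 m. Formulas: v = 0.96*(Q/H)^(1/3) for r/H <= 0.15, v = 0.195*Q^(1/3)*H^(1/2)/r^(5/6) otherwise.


r/H = 0.789 / 7.59 = 0.10395
r/H <= 0.15, so v = 0.96*(Q/H)^(1/3)
Q/H = 13.281
(Q/H)^(1/3) = 2.3682
v = 0.96 * 2.3682 = 2.2734 m/s

2.2734 m/s


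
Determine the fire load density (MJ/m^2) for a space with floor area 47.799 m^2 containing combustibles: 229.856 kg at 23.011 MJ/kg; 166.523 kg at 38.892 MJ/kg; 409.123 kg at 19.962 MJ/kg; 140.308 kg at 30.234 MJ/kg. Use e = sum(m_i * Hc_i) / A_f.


Total energy = 229.856*23.011 + 166.523*38.892 + 409.123*19.962 + 140.308*30.234
= 5289.216 + 6476.413 + 8166.913 + 4242.072
= 24174.61 MJ
e = 24174.61 / 47.799 = 505.76 MJ/m^2

505.76 MJ/m^2


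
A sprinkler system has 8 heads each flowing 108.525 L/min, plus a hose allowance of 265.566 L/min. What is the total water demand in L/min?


Sprinkler demand = 8 * 108.525 = 868.2 L/min
Total = 868.2 + 265.566 = 1133.766 L/min

1133.766 L/min


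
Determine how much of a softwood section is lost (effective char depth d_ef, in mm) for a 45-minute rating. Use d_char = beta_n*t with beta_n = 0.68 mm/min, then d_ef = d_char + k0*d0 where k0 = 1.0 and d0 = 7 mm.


d_char = 0.68 * 45 = 30.6 mm
d_ef = 30.6 + 1.0*7 = 37.6 mm

37.6 mm


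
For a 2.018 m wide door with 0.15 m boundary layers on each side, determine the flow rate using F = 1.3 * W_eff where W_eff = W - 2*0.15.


W_eff = 2.018 - 0.30 = 1.718 m
F = 1.3 * 1.718 = 2.2334 persons/s

2.2334 persons/s


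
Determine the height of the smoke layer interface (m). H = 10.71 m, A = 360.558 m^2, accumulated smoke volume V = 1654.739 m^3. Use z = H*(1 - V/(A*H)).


V/(A*H) = 0.42851
1 - 0.42851 = 0.57149
z = 10.71 * 0.57149 = 6.1206 m

6.1206 m


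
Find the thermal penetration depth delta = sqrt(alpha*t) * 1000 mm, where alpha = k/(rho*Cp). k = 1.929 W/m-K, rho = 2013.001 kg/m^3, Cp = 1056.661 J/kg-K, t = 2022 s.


alpha = 1.929 / (2013.001 * 1056.661) = 9.0689e-07 m^2/s
alpha * t = 0.0018337
delta = sqrt(0.0018337) * 1000 = 42.822 mm

42.822 mm


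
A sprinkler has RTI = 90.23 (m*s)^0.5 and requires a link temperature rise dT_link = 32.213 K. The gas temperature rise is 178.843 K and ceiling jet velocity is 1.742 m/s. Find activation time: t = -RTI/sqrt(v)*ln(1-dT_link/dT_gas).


dT_link/dT_gas = 0.18012
ln(1 - 0.18012) = -0.19860
t = -90.23 / sqrt(1.742) * -0.19860 = 13.577 s

13.577 s


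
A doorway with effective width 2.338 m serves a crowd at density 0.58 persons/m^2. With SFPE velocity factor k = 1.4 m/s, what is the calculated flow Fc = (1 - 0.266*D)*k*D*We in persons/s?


1 - 0.266*D = 1 - 0.266*0.58 = 0.84572
Fs = 0.84572 * 1.4 * 0.58 = 0.68672 persons/(s*m)
Fc = 0.68672 * 2.338 = 1.6056 persons/s

1.6056 persons/s


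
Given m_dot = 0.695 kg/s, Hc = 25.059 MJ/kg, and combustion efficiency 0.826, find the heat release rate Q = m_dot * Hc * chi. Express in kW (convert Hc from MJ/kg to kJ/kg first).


Hc = 25.059 MJ/kg = 25.059 * 1000 kJ/kg = 25059 kJ/kg
Q = 0.695 kg/s * 25059 kJ/kg * 0.826 = 14386 kW

14386 kW


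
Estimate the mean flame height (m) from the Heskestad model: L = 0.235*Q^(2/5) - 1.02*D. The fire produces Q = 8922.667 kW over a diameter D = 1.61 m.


Q^(2/5) = 38.036
0.235 * Q^(2/5) = 8.9385
1.02 * D = 1.6422
L = 7.2963 m

7.2963 m


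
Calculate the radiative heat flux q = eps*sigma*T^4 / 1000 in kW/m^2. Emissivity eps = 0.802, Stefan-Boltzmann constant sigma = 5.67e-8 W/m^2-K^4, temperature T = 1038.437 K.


T^4 = 1.1628e+12
q = 0.802 * 5.67e-8 * 1.1628e+12 / 1000 = 52.878 kW/m^2

52.878 kW/m^2


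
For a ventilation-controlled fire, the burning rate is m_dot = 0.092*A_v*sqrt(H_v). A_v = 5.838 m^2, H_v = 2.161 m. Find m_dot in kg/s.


sqrt(H_v) = 1.4700
m_dot = 0.092 * 5.838 * 1.4700 = 0.78955 kg/s

0.78955 kg/s


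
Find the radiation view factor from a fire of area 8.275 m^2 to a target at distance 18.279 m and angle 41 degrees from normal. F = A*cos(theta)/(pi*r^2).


cos(41 deg) = 0.75471
pi*r^2 = 1049.7
F = 8.275 * 0.75471 / 1049.7 = 0.0059497

0.0059497


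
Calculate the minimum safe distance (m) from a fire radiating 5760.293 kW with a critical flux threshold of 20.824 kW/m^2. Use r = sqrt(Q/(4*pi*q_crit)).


4*pi*q_crit = 261.68
Q/(4*pi*q_crit) = 22.013
r = sqrt(22.013) = 4.6918 m

4.6918 m


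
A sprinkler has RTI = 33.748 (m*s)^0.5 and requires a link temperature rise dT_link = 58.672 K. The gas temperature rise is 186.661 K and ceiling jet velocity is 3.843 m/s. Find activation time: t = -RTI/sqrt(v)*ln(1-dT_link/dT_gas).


dT_link/dT_gas = 0.31432
ln(1 - 0.31432) = -0.37735
t = -33.748 / sqrt(3.843) * -0.37735 = 6.4962 s

6.4962 s


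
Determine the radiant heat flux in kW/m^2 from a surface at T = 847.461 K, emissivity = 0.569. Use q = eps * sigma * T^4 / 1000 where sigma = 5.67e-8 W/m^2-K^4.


T^4 = 5.1580e+11
q = 0.569 * 5.67e-8 * 5.1580e+11 / 1000 = 16.641 kW/m^2

16.641 kW/m^2


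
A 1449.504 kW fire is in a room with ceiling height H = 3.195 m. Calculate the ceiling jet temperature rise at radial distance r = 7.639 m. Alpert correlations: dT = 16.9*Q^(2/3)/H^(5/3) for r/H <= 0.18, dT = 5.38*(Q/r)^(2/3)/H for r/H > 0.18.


r/H = 7.639 / 3.195 = 2.3909
r/H > 0.18, so dT = 5.38*(Q/r)^(2/3)/H
Q/r = 189.75
(Q/r)^(2/3) = 33.021
dT = 5.38 * 33.021 / 3.195 = 55.603 K

55.603 K


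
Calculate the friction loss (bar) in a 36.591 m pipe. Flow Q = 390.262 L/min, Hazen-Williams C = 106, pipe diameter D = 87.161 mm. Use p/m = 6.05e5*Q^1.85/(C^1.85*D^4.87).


Q^1.85 = 62231
C^1.85 = 5582.3
D^4.87 = 2.8143e+09
p/m = 0.0023965 bar/m
p_total = 0.0023965 * 36.591 = 0.087691 bar

0.087691 bar


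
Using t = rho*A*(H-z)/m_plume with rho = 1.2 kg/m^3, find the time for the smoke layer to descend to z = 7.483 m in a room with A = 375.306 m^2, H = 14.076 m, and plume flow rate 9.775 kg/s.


H - z = 6.593 m
t = 1.2 * 375.306 * 6.593 / 9.775 = 303.76 s

303.76 s


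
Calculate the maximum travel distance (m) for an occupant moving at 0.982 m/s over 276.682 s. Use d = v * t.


d = 0.982 * 276.682 = 271.70 m

271.70 m


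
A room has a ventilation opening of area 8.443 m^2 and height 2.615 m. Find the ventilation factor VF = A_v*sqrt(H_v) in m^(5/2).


sqrt(H_v) = 1.6171
VF = 8.443 * 1.6171 = 13.653 m^(5/2)

13.653 m^(5/2)


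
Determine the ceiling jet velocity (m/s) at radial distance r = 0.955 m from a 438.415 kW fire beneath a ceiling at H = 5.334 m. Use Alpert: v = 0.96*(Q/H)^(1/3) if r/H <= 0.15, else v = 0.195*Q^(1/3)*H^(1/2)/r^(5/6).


r/H = 0.955 / 5.334 = 0.17904
r/H > 0.15, so v = 0.195*Q^(1/3)*H^(1/2)/r^(5/6)
Q^(1/3) = 7.5968
H^(1/2) = 2.3095
r^(5/6) = 0.96236
v = 0.195 * 7.5968 * 2.3095 / 0.96236 = 3.5551 m/s

3.5551 m/s


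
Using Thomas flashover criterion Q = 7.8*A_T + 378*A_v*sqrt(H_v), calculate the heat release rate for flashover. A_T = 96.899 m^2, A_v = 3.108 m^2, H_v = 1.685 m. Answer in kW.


7.8*A_T = 755.81
sqrt(H_v) = 1.2981
378*A_v*sqrt(H_v) = 1525.0
Q = 755.81 + 1525.0 = 2280.8 kW

2280.8 kW


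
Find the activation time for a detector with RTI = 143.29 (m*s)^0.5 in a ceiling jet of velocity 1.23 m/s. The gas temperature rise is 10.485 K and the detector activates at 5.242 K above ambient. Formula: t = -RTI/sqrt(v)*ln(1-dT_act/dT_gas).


dT_act/dT_gas = 0.49995
ln(1 - 0.49995) = -0.69305
t = -143.29 / sqrt(1.23) * -0.69305 = 89.542 s

89.542 s


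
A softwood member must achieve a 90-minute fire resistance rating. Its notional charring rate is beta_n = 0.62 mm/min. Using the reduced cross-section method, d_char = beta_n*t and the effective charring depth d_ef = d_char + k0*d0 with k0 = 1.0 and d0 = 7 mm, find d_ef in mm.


d_char = 0.62 * 90 = 55.8 mm
d_ef = 55.8 + 1.0*7 = 62.8 mm

62.8 mm


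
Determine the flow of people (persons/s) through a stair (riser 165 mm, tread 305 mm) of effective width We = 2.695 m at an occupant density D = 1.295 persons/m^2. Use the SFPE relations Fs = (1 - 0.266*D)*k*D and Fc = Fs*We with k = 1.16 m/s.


1 - 0.266*D = 1 - 0.266*1.295 = 0.65553
Fs = 0.65553 * 1.16 * 1.295 = 0.98474 persons/(s*m)
Fc = 0.98474 * 2.695 = 2.6539 persons/s

2.6539 persons/s


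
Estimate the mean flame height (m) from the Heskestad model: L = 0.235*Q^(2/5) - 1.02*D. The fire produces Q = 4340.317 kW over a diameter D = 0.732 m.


Q^(2/5) = 28.511
0.235 * Q^(2/5) = 6.7000
1.02 * D = 0.74664
L = 5.9534 m

5.9534 m


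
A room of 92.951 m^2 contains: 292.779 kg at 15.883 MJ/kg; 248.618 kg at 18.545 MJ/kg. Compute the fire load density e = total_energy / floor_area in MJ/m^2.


Total energy = 292.779*15.883 + 248.618*18.545
= 4650.209 + 4610.621
= 9260.830 MJ
e = 9260.830 / 92.951 = 99.631 MJ/m^2

99.631 MJ/m^2


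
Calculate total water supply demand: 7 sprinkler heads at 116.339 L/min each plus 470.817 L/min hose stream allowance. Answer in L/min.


Sprinkler demand = 7 * 116.339 = 814.373 L/min
Total = 814.373 + 470.817 = 1285.19 L/min

1285.19 L/min


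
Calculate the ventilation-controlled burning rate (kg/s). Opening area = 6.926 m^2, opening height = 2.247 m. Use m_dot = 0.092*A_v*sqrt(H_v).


sqrt(H_v) = 1.4990
m_dot = 0.092 * 6.926 * 1.4990 = 0.95515 kg/s

0.95515 kg/s


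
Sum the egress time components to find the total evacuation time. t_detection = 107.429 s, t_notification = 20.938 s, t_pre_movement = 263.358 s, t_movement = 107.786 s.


Total = 107.429 + 20.938 + 263.358 + 107.786 = 499.511 s

499.511 s


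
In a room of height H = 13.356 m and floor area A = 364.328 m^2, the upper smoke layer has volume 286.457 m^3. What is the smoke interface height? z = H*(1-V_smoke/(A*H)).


V/(A*H) = 0.058870
1 - 0.058870 = 0.94113
z = 13.356 * 0.94113 = 12.570 m

12.570 m


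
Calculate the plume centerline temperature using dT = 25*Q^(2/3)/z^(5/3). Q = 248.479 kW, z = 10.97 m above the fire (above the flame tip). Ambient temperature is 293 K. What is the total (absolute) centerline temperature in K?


Q^(2/3) = 39.524
z^(5/3) = 54.160
dT = 25 * 39.524 / 54.160 = 18.244 K
T = 293 + 18.244 = 311.24 K

311.24 K


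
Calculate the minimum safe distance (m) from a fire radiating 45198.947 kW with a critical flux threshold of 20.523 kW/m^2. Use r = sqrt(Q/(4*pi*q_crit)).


4*pi*q_crit = 257.90
Q/(4*pi*q_crit) = 175.26
r = sqrt(175.26) = 13.239 m

13.239 m


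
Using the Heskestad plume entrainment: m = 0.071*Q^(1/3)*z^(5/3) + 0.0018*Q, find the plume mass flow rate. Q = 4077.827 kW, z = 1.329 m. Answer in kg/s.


Q^(1/3) = 15.976
z^(5/3) = 1.6065
First term = 0.071 * 15.976 * 1.6065 = 1.8223
Second term = 0.0018 * 4077.827 = 7.3401
m = 9.1623 kg/s

9.1623 kg/s


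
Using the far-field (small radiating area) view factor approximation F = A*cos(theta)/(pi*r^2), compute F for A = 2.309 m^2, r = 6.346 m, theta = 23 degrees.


cos(23 deg) = 0.92050
pi*r^2 = 126.52
F = 2.309 * 0.92050 / 126.52 = 0.016800

0.016800


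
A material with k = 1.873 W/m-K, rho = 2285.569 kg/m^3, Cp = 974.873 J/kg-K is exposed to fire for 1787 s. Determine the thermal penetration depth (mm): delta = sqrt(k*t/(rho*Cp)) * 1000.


alpha = 1.873 / (2285.569 * 974.873) = 8.4061e-07 m^2/s
alpha * t = 0.0015022
delta = sqrt(0.0015022) * 1000 = 38.758 mm

38.758 mm


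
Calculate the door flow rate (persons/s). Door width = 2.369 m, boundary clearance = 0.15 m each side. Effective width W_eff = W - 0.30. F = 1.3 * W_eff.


W_eff = 2.369 - 0.30 = 2.069 m
F = 1.3 * 2.069 = 2.6897 persons/s

2.6897 persons/s


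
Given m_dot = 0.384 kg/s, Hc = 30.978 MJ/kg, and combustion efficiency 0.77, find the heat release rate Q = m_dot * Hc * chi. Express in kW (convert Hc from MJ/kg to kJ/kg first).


Hc = 30.978 MJ/kg = 30.978 * 1000 kJ/kg = 30978 kJ/kg
Q = 0.384 kg/s * 30978 kJ/kg * 0.77 = 9159.6 kW

9159.6 kW


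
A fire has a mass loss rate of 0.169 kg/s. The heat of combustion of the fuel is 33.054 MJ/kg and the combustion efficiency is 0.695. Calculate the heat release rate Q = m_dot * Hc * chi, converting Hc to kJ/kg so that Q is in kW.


Hc = 33.054 MJ/kg = 33.054 * 1000 kJ/kg = 33054 kJ/kg
Q = 0.169 kg/s * 33054 kJ/kg * 0.695 = 3882.4 kW

3882.4 kW


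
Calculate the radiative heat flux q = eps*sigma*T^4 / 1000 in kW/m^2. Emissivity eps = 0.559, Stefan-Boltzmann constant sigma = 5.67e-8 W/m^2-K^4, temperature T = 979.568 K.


T^4 = 9.2074e+11
q = 0.559 * 5.67e-8 * 9.2074e+11 / 1000 = 29.183 kW/m^2

29.183 kW/m^2


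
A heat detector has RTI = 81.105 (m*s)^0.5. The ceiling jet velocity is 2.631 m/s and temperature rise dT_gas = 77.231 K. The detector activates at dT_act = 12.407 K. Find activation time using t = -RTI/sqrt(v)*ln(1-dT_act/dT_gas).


dT_act/dT_gas = 0.16065
ln(1 - 0.16065) = -0.17513
t = -81.105 / sqrt(2.631) * -0.17513 = 8.7566 s

8.7566 s


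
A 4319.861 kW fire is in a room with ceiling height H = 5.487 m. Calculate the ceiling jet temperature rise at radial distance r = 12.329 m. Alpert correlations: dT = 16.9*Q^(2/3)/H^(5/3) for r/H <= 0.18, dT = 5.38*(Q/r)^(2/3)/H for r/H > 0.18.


r/H = 12.329 / 5.487 = 2.2469
r/H > 0.18, so dT = 5.38*(Q/r)^(2/3)/H
Q/r = 350.38
(Q/r)^(2/3) = 49.701
dT = 5.38 * 49.701 / 5.487 = 48.731 K

48.731 K


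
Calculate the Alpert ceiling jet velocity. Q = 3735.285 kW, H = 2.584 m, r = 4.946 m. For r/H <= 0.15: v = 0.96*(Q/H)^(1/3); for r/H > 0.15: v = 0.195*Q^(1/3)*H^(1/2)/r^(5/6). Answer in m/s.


r/H = 4.946 / 2.584 = 1.9141
r/H > 0.15, so v = 0.195*Q^(1/3)*H^(1/2)/r^(5/6)
Q^(1/3) = 15.516
H^(1/2) = 1.6075
r^(5/6) = 3.7892
v = 0.195 * 15.516 * 1.6075 / 3.7892 = 1.2835 m/s

1.2835 m/s


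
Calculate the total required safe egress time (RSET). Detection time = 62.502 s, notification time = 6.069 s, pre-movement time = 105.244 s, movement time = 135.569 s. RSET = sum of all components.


Total = 62.502 + 6.069 + 105.244 + 135.569 = 309.384 s

309.384 s


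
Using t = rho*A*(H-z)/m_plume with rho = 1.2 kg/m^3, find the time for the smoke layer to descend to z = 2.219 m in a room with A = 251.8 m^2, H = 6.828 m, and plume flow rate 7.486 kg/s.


H - z = 4.609 m
t = 1.2 * 251.8 * 4.609 / 7.486 = 186.03 s

186.03 s


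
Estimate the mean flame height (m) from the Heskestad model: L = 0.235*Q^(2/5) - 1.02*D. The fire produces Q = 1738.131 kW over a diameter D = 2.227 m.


Q^(2/5) = 19.771
0.235 * Q^(2/5) = 4.6462
1.02 * D = 2.2715
L = 2.3747 m

2.3747 m


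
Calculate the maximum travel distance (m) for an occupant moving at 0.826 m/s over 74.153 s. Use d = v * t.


d = 0.826 * 74.153 = 61.250 m

61.250 m


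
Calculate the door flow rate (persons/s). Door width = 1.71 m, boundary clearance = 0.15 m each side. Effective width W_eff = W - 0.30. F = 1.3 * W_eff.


W_eff = 1.71 - 0.30 = 1.41 m
F = 1.3 * 1.41 = 1.833 persons/s

1.833 persons/s


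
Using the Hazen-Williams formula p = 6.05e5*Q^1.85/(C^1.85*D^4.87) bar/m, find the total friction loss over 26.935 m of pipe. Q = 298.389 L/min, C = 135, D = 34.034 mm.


Q^1.85 = 37875
C^1.85 = 8732.1
D^4.87 = 2.8868e+07
p/m = 0.090901 bar/m
p_total = 0.090901 * 26.935 = 2.4484 bar

2.4484 bar


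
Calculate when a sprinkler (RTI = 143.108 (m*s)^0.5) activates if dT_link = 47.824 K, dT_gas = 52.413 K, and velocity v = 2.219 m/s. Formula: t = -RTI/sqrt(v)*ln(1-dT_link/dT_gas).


dT_link/dT_gas = 0.91245
ln(1 - 0.91245) = -2.4355
t = -143.108 / sqrt(2.219) * -2.4355 = 233.98 s

233.98 s


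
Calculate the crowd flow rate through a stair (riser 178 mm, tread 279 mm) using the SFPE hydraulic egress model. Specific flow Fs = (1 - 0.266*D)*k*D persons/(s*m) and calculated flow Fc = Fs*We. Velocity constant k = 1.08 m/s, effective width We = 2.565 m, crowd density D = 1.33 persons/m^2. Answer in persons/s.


1 - 0.266*D = 1 - 0.266*1.33 = 0.64622
Fs = 0.64622 * 1.08 * 1.33 = 0.92823 persons/(s*m)
Fc = 0.92823 * 2.565 = 2.3809 persons/s

2.3809 persons/s


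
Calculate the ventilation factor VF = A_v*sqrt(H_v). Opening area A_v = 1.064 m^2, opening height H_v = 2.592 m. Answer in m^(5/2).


sqrt(H_v) = 1.6100
VF = 1.064 * 1.6100 = 1.7130 m^(5/2)

1.7130 m^(5/2)


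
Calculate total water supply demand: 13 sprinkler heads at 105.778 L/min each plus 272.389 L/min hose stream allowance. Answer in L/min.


Sprinkler demand = 13 * 105.778 = 1375.114 L/min
Total = 1375.114 + 272.389 = 1647.503 L/min

1647.503 L/min


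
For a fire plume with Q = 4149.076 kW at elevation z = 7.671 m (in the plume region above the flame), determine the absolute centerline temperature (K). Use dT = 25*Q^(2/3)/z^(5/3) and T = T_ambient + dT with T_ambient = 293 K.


Q^(2/3) = 258.21
z^(5/3) = 29.837
dT = 25 * 258.21 / 29.837 = 216.35 K
T = 293 + 216.35 = 509.35 K

509.35 K


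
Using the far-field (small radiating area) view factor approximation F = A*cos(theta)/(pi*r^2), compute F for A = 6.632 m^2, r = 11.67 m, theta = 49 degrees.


cos(49 deg) = 0.65606
pi*r^2 = 427.85
F = 6.632 * 0.65606 / 427.85 = 0.010169

0.010169


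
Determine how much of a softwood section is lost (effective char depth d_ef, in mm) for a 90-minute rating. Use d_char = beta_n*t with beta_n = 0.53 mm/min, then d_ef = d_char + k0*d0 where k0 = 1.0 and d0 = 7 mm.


d_char = 0.53 * 90 = 47.7 mm
d_ef = 47.7 + 1.0*7 = 54.7 mm

54.7 mm


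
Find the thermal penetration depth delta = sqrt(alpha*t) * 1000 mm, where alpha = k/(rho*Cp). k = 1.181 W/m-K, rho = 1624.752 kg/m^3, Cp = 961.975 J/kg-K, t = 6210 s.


alpha = 1.181 / (1624.752 * 961.975) = 7.5561e-07 m^2/s
alpha * t = 0.0046924
delta = sqrt(0.0046924) * 1000 = 68.501 mm

68.501 mm


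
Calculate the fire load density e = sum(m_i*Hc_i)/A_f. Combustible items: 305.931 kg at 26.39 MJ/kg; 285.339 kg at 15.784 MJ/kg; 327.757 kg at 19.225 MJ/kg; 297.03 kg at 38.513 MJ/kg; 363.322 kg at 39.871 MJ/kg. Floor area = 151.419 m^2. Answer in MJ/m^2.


Total energy = 305.931*26.39 + 285.339*15.784 + 327.757*19.225 + 297.03*38.513 + 363.322*39.871
= 8073.519 + 4503.791 + 6301.128 + 11439.52 + 14486.01
= 44803.97 MJ
e = 44803.97 / 151.419 = 295.89 MJ/m^2

295.89 MJ/m^2


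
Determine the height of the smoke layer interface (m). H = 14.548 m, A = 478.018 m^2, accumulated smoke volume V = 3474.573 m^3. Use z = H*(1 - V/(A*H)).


V/(A*H) = 0.49964
1 - 0.49964 = 0.50036
z = 14.548 * 0.50036 = 7.2793 m

7.2793 m


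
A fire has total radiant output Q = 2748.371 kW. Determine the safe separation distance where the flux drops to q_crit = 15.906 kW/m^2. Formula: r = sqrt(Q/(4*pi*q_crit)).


4*pi*q_crit = 199.88
Q/(4*pi*q_crit) = 13.750
r = sqrt(13.750) = 3.7081 m

3.7081 m


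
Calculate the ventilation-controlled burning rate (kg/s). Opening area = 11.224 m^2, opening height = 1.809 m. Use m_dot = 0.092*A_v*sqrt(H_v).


sqrt(H_v) = 1.3450
m_dot = 0.092 * 11.224 * 1.3450 = 1.3888 kg/s

1.3888 kg/s


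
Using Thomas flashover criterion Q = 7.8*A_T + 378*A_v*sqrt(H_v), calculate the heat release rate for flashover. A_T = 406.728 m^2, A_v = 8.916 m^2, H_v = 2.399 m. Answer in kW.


7.8*A_T = 3172.5
sqrt(H_v) = 1.5489
378*A_v*sqrt(H_v) = 5220.1
Q = 3172.5 + 5220.1 = 8392.6 kW

8392.6 kW


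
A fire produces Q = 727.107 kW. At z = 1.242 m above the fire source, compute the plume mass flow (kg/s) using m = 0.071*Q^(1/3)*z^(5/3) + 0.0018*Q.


Q^(1/3) = 8.9922
z^(5/3) = 1.4351
First term = 0.071 * 8.9922 * 1.4351 = 0.91621
Second term = 0.0018 * 727.107 = 1.3088
m = 2.2250 kg/s

2.2250 kg/s


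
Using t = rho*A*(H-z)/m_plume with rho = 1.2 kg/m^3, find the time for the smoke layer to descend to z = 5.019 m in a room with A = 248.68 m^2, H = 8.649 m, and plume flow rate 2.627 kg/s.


H - z = 3.63 m
t = 1.2 * 248.68 * 3.63 / 2.627 = 412.35 s

412.35 s


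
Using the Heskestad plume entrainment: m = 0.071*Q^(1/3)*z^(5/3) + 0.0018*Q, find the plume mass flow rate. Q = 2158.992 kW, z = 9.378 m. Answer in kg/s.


Q^(1/3) = 12.925
z^(5/3) = 41.705
First term = 0.071 * 12.925 * 41.705 = 38.270
Second term = 0.0018 * 2158.992 = 3.8862
m = 42.156 kg/s

42.156 kg/s


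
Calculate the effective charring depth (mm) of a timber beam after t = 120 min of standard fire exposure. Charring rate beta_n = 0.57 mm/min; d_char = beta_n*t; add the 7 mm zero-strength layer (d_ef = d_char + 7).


d_char = 0.57 * 120 = 68.4 mm
d_ef = 68.4 + 1.0*7 = 75.4 mm

75.4 mm


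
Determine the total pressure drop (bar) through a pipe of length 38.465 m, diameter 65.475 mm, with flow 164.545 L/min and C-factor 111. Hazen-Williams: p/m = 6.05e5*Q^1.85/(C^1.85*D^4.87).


Q^1.85 = 12593
C^1.85 = 6079.2
D^4.87 = 6.9870e+08
p/m = 0.0017937 bar/m
p_total = 0.0017937 * 38.465 = 0.068994 bar

0.068994 bar


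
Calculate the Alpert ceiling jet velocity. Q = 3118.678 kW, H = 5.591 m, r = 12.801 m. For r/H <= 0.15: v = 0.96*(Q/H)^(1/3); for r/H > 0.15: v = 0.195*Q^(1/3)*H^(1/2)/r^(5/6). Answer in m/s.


r/H = 12.801 / 5.591 = 2.2896
r/H > 0.15, so v = 0.195*Q^(1/3)*H^(1/2)/r^(5/6)
Q^(1/3) = 14.610
H^(1/2) = 2.3645
r^(5/6) = 8.3696
v = 0.195 * 14.610 * 2.3645 / 8.3696 = 0.80488 m/s

0.80488 m/s


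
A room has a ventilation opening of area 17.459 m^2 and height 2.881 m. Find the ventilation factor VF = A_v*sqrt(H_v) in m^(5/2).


sqrt(H_v) = 1.6974
VF = 17.459 * 1.6974 = 29.634 m^(5/2)

29.634 m^(5/2)


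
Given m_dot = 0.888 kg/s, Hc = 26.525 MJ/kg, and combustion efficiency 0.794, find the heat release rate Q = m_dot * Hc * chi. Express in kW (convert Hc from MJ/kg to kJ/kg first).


Hc = 26.525 MJ/kg = 26.525 * 1000 kJ/kg = 26525 kJ/kg
Q = 0.888 kg/s * 26525 kJ/kg * 0.794 = 18702 kW

18702 kW


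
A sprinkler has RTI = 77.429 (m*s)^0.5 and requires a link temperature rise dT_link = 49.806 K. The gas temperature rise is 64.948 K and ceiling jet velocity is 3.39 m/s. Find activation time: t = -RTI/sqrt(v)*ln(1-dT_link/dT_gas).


dT_link/dT_gas = 0.76686
ln(1 - 0.76686) = -1.4561
t = -77.429 / sqrt(3.39) * -1.4561 = 61.235 s

61.235 s


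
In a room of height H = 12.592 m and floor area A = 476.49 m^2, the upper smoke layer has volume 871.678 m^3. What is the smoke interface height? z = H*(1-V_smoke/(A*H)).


V/(A*H) = 0.14528
1 - 0.14528 = 0.85472
z = 12.592 * 0.85472 = 10.763 m

10.763 m


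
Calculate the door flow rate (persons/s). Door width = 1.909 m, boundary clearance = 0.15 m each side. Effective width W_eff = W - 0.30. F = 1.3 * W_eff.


W_eff = 1.909 - 0.30 = 1.609 m
F = 1.3 * 1.609 = 2.0917 persons/s

2.0917 persons/s


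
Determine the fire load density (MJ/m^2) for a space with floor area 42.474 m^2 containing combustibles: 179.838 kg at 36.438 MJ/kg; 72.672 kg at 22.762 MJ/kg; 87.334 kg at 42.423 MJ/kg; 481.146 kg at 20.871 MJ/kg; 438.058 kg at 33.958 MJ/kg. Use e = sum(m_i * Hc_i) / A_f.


Total energy = 179.838*36.438 + 72.672*22.762 + 87.334*42.423 + 481.146*20.871 + 438.058*33.958
= 6552.937 + 1654.160 + 3704.970 + 10042.00 + 14875.57
= 36829.64 MJ
e = 36829.64 / 42.474 = 867.11 MJ/m^2

867.11 MJ/m^2


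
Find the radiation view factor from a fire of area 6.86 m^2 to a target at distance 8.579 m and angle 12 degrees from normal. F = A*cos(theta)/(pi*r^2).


cos(12 deg) = 0.97815
pi*r^2 = 231.22
F = 6.86 * 0.97815 / 231.22 = 0.029021

0.029021


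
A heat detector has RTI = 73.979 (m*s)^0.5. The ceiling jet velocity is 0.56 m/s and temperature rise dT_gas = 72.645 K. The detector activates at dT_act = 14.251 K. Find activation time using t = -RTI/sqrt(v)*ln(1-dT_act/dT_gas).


dT_act/dT_gas = 0.19617
ln(1 - 0.19617) = -0.21837
t = -73.979 / sqrt(0.56) * -0.21837 = 21.588 s

21.588 s


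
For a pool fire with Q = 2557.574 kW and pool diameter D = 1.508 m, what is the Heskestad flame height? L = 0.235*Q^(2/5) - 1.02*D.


Q^(2/5) = 23.074
0.235 * Q^(2/5) = 5.4225
1.02 * D = 1.5382
L = 3.8843 m

3.8843 m


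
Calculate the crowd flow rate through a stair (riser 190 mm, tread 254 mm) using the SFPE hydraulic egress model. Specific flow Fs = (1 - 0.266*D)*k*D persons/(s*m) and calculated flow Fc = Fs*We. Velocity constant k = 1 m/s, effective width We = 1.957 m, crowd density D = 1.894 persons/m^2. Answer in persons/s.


1 - 0.266*D = 1 - 0.266*1.894 = 0.49620
Fs = 0.49620 * 1 * 1.894 = 0.93980 persons/(s*m)
Fc = 0.93980 * 1.957 = 1.8392 persons/s

1.8392 persons/s
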